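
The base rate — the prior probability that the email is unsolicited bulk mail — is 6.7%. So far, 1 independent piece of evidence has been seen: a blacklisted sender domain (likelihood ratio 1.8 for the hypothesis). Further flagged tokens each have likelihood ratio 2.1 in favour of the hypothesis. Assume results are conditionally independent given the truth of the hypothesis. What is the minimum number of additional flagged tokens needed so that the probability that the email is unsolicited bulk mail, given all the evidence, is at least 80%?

5

Prior odds = 0.067/0.933 = 67/933.
Bayes factor of the evidence already in hand = 1.8.
Odds after that evidence = (67/933) × 1.8 = 201/1555.
Target odds = 0.8/0.2 = 4.
Need 2.1ⁿ ≥ 4 ÷ (201/1555) = 6220/201.
2.1⁴ = 19.4481 falls short of 6220/201 but 2.1⁵ = 4084101/100000 reaches it, so n = 5.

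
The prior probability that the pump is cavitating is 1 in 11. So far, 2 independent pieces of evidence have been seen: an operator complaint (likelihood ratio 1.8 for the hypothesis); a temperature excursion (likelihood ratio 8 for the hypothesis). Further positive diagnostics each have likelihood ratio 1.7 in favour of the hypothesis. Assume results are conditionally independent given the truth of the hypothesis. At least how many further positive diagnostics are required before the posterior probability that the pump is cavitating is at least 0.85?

3

Prior odds = (1/11)/(10/11) = 0.1.
Combined Bayes factor of the evidence already in hand = 1.8 × 8 = 14.4.
Odds after that evidence = 0.1 × 14.4 = 1.44.
Target odds = 0.85/0.15 = 17/3.
Need 1.7ⁿ ≥ 17/3 ÷ 1.44 = 425/108.
1.7² = 2.89 falls short of 425/108 but 1.7³ = 4.913 reaches it, so n = 3.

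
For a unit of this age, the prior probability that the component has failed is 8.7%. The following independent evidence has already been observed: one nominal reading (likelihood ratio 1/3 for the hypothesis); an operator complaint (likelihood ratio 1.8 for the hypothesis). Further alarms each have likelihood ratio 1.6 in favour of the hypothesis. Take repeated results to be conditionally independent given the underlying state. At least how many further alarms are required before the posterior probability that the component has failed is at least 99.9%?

Prior odds = 0.087/0.913 = 87/913.
Combined Bayes factor of the evidence already in hand = (1/3) × 1.8 = 0.6.
Odds after that evidence = (87/913) × 0.6 = 261/4565.
Target odds = 0.999/0.001 = 999.
Need 1.6ⁿ ≥ 999 ÷ (261/4565) = 506715/29.
1.6²⁰ ≈12089.3 falls short of 506715/29 but 1.6²¹ ≈19342.8 reaches it, so n = 21.

21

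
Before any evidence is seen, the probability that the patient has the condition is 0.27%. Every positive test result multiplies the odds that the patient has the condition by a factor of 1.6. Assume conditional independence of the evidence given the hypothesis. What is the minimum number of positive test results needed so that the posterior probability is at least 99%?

Prior odds: 0.0027 ÷ 0.9973 = 27/9973.
Likelihood ratio per positive test result = 1.6.
Target odds: 0.99 ÷ 0.01 = 99.
Require 1.6ⁿ ≥ 99 ÷ (27/9973) = 109703/3.
1.6²² ≈30948.5 falls short of 109703/3 but 1.6²³ ≈49517.6 reaches it, so n = 23.

23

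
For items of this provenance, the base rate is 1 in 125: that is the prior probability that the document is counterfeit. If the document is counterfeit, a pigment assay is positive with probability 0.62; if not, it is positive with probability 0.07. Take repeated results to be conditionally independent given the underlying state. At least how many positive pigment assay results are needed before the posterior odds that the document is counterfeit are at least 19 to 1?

Prior odds: 0.008 ÷ 0.992 = 1/124.
Likelihood ratio of a positive = 0.62/0.07 = 62/7.
Target odds = 19.
Require (62/7)ⁿ ≥ 19 ÷ (1/124) = 2356.
(62/7)³ = 238328/343 falls short of 2356 but (62/7)⁴ = 14776336/2401 reaches it, so n = 4.

4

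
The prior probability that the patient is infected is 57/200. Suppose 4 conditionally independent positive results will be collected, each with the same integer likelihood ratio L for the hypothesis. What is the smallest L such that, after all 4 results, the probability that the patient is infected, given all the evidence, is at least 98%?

4

Prior odds = 0.285/0.715 = 57/143.
Target odds = 0.98/0.02 = 49.
Need L⁴ ≥ 49 ÷ (57/143) = 7007/57.
3⁴ = 81 < 7007/57 ≤ 256 = 4⁴, so L = 4.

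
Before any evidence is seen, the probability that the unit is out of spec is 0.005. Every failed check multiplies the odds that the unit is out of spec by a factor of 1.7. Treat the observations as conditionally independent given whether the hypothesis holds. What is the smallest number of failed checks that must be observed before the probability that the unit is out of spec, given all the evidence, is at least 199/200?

20

Prior odds: 0.005 ÷ 0.995 = 1/199.
Likelihood ratio per failed check = 1.7.
Target odds: 0.995 ÷ 0.005 = 199.
Require 1.7ⁿ ≥ 199 ÷ (1/199) = 39601.
1.7¹⁹ ≈23907.2 falls short of 39601 but 1.7²⁰ ≈40642.3 reaches it, so n = 20.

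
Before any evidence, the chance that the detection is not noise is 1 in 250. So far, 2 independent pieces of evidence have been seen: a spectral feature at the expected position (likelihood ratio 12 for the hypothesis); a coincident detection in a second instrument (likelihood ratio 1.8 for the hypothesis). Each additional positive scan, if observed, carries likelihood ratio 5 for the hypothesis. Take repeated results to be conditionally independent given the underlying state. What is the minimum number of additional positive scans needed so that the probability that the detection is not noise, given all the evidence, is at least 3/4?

Prior odds = 0.004/0.996 = 1/249.
Combined Bayes factor of the evidence already in hand = 12 × 1.8 = 21.6.
Odds after that evidence = (1/249) × 21.6 = 36/415.
Target odds = 0.75/0.25 = 3.
Need 5ⁿ ≥ 3 ÷ (36/415) = 415/12.
5² = 25 falls short of 415/12 but 5³ = 125 reaches it, so n = 3.

3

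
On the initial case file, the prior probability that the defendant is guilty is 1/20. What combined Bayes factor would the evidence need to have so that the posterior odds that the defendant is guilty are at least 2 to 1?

38

Prior odds = 0.05/0.95 = 1/19.
Target odds = 2.
Required Bayes factor = 2 ÷ (1/19) = 38.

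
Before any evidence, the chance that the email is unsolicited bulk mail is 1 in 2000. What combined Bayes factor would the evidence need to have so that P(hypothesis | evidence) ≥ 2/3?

3998

Prior odds = 0.0005/0.9995 = 1/1999.
Target odds = (2/3)/(1/3) = 2.
Required Bayes factor = 2 ÷ (1/1999) = 3998.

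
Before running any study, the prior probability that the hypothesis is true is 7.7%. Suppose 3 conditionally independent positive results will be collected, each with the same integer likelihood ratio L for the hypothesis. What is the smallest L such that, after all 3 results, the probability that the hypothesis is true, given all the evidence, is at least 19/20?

7

Prior odds = 0.077/0.923 = 77/923.
Target odds = 0.95/0.05 = 19.
Need L³ ≥ 19 ÷ (77/923) = 17537/77.
6³ = 216 < 17537/77 ≤ 343 = 7³, so L = 7.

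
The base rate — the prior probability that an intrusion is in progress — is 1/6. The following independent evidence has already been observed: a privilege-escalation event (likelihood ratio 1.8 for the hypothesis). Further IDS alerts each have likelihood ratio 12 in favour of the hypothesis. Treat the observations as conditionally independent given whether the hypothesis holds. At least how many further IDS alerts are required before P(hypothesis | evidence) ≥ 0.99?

3

Prior odds = (1/6)/(5/6) = 0.2.
Bayes factor of the evidence already in hand = 1.8.
Odds after that evidence = 0.2 × 1.8 = 0.36.
Target odds = 0.99/0.01 = 99.
Need 12ⁿ ≥ 99 ÷ 0.36 = 275.
12² = 144 falls short of 275 but 12³ = 1728 reaches it, so n = 3.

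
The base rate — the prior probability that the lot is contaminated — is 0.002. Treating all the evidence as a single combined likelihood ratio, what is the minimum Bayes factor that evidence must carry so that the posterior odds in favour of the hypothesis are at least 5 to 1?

2495

Prior odds = 0.002/0.998 = 1/499.
Target odds = 5.
Required Bayes factor = 5 ÷ (1/499) = 2495.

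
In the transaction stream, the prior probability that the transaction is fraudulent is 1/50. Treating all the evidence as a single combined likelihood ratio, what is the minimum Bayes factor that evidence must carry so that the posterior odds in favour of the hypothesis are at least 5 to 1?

Prior odds = 0.02/0.98 = 1/49.
Target odds = 5.
Required Bayes factor = 5 ÷ (1/49) = 245.

245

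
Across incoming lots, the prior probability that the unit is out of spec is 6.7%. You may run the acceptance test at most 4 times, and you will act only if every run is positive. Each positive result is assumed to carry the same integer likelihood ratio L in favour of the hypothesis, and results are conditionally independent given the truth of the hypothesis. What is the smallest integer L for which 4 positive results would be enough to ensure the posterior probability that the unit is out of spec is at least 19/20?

5

Prior odds = 0.067/0.933 = 67/933.
Target odds = 0.95/0.05 = 19.
Need L⁴ ≥ 19 ÷ (67/933) = 17727/67.
4⁴ = 256 < 17727/67 ≤ 625 = 5⁴, so L = 5.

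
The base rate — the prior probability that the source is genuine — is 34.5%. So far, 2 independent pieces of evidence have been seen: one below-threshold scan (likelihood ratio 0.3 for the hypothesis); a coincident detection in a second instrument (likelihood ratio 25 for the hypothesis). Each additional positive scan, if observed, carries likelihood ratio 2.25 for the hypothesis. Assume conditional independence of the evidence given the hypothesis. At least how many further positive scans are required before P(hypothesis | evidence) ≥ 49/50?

Prior odds = 0.345/0.655 = 69/131.
Combined Bayes factor of the evidence already in hand = 0.3 × 25 = 7.5.
Odds after that evidence = (69/131) × 7.5 = 1035/262.
Target odds = 0.98/0.02 = 49.
Need 2.25ⁿ ≥ 49 ÷ (1035/262) = 12838/1035.
2.25³ = 11.390625 falls short of 12838/1035 but 2.25⁴ = 25.62890625 reaches it, so n = 4.

4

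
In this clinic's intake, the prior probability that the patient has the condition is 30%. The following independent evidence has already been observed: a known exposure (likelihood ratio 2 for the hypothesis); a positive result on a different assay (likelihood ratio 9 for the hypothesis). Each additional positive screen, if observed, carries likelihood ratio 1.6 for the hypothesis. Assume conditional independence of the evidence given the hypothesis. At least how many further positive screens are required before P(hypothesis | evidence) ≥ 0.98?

Prior odds = 0.3/0.7 = 3/7.
Combined Bayes factor of the evidence already in hand = 2 × 9 = 18.
Odds after that evidence = (3/7) × 18 = 54/7.
Target odds = 0.98/0.02 = 49.
Need 1.6ⁿ ≥ 49 ÷ (54/7) = 343/54.
1.6³ = 4.096 falls short of 343/54 but 1.6⁴ = 6.5536 reaches it, so n = 4.

4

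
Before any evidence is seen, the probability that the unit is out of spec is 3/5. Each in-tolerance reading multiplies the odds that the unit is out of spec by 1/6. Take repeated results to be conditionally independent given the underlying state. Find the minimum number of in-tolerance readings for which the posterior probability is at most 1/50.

3

Prior odds = 0.6/0.4 = 1.5.
Likelihood ratio per in-tolerance reading = 1/6.
Target posterior odds = 0.02/0.98 = 1/49.
Require (1/6)ⁿ ≤ 1/49 ÷ 1.5 = 2/147.
(1/6)² = 1/36 is still above 2/147 but (1/6)³ = 1/216 is at or below it, so n = 3.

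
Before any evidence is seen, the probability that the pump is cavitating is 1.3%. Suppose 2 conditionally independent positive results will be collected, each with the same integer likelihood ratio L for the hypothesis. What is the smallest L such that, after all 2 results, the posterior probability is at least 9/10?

Prior odds = 0.013/0.987 = 13/987.
Target odds = 0.9/0.1 = 9.
Need L² ≥ 9 ÷ (13/987) = 8883/13.
26² = 676 < 8883/13 ≤ 729 = 27², so L = 27.

27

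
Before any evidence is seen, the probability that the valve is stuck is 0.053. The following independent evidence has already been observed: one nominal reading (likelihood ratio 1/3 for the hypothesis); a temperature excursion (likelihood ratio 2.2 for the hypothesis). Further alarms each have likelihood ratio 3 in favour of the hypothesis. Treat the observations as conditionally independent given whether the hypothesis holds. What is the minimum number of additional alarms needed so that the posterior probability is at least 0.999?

Prior odds = 0.053/0.947 = 53/947.
Combined Bayes factor of the evidence already in hand = (1/3) × 2.2 = 11/15.
Odds after that evidence = (53/947) × 11/15 = 583/14205.
Target odds = 0.999/0.001 = 999.
Need 3ⁿ ≥ 999 ÷ (583/14205) = 14190795/583.
3⁹ = 19683 falls short of 14190795/583 but 3¹⁰ = 59049 reaches it, so n = 10.

10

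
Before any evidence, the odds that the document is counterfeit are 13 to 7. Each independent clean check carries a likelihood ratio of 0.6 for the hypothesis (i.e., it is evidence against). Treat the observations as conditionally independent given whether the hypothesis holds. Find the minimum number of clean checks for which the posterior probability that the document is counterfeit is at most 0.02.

9

Prior odds = 13/7.
Likelihood ratio per clean check = 0.6.
Target odds: 0.02 ÷ 0.98 = 1/49.
Require 0.6ⁿ ≤ 1/49 ÷ (13/7) = 1/91.
0.6⁸ = 6561/390625 is still above 1/91 but 0.6⁹ = 19683/1953125 is at or below it, so n = 9.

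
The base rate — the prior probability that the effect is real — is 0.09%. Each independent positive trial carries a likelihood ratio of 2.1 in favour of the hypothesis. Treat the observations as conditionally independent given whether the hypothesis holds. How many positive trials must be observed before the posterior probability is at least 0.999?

19

Prior odds: 0.0009 ÷ 0.9991 = 9/9991.
Likelihood ratio per positive trial = 2.1.
Target posterior odds = 0.999/0.001 = 999.
Require 2.1ⁿ ≥ 999 ÷ (9/9991) = 1109001.
2.1¹⁸ ≈630881 falls short of 1109001 but 2.1¹⁹ ≈1.32485e+06 reaches it, so n = 19.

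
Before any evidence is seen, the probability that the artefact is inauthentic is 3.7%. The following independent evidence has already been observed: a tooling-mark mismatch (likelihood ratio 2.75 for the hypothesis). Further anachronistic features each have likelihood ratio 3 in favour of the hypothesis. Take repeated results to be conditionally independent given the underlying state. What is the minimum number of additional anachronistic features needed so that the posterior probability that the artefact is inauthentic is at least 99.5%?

7

Prior odds = 0.037/0.963 = 37/963.
Bayes factor of the evidence already in hand = 2.75.
Odds after that evidence = (37/963) × 2.75 = 407/3852.
Target odds = 0.995/0.005 = 199.
Need 3ⁿ ≥ 199 ÷ (407/3852) = 766548/407.
3⁶ = 729 falls short of 766548/407 but 3⁷ = 2187 reaches it, so n = 7.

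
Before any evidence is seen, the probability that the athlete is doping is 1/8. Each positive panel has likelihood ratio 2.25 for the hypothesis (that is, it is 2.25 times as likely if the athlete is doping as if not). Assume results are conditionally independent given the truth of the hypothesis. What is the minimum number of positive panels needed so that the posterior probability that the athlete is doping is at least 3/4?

Prior odds = 0.125/0.875 = 1/7.
Likelihood ratio per positive panel = 2.25.
Target posterior odds = 0.75/0.25 = 3.
Need (1/7) × 2.25ⁿ ≥ 3, i.e. 2.25ⁿ ≥ 21.
2.25³ = 11.390625 falls short of 21 but 2.25⁴ = 25.62890625 reaches it, so n = 4.

4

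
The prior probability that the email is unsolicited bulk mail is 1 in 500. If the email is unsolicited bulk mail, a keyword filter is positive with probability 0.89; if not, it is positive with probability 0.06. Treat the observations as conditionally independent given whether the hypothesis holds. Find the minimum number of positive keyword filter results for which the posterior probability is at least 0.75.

Prior odds: 0.002 ÷ 0.998 = 1/499.
Likelihood ratio of a positive = 0.89/0.06 = 89/6.
Target posterior odds = 0.75/0.25 = 3.
Need (1/499) × (89/6)ⁿ ≥ 3, i.e. (89/6)ⁿ ≥ 1497.
(89/6)² = 7921/36 falls short of 1497 but (89/6)³ = 704969/216 reaches it, so n = 3.

3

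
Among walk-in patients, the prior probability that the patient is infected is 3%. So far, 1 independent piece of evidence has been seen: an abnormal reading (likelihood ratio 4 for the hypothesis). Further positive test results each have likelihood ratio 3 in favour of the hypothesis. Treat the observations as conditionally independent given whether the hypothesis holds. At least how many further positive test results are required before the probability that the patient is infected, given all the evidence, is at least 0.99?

Prior odds = 0.03/0.97 = 3/97.
Bayes factor of the evidence already in hand = 4.
Odds after that evidence = (3/97) × 4 = 12/97.
Target odds = 0.99/0.01 = 99.
Need 3ⁿ ≥ 99 ÷ (12/97) = 800.25.
3⁶ = 729 falls short of 800.25 but 3⁷ = 2187 reaches it, so n = 7.

7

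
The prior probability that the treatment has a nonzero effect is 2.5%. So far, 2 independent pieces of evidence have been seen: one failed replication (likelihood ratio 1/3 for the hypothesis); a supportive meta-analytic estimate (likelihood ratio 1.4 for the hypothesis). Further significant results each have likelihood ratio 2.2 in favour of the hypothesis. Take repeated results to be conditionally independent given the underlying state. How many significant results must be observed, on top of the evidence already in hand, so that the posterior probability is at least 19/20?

Prior odds = 0.025/0.975 = 1/39.
Combined Bayes factor of the evidence already in hand = (1/3) × 1.4 = 7/15.
Odds after that evidence = (1/39) × 7/15 = 7/585.
Target odds = 0.95/0.05 = 19.
Need 2.2ⁿ ≥ 19 ÷ (7/585) = 11115/7.
2.2⁹ ≈1207.27 falls short of 11115/7 but 2.2¹⁰ ≈2655.99 reaches it, so n = 10.

10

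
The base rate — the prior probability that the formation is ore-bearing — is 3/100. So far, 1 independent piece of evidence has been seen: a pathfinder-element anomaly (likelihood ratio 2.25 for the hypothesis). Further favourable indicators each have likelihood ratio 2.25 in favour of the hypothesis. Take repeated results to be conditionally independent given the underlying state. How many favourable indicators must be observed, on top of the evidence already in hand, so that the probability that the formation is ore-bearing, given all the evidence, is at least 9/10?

6

Prior odds = 0.03/0.97 = 3/97.
Bayes factor of the evidence already in hand = 2.25.
Odds after that evidence = (3/97) × 2.25 = 27/388.
Target odds = 0.9/0.1 = 9.
Need 2.25ⁿ ≥ 9 ÷ (27/388) = 388/3.
2.25⁵ = 59049/1024 falls short of 388/3 but 2.25⁶ = 531441/4096 reaches it, so n = 6.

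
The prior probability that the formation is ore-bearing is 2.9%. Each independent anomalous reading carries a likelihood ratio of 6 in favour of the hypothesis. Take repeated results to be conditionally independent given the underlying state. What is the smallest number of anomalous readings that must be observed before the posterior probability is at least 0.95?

4

Prior odds = 0.029/0.971 = 29/971.
Likelihood ratio per anomalous reading = 6.
Target odds: 0.95 ÷ 0.05 = 19.
Need (29/971) × 6ⁿ ≥ 19, i.e. 6ⁿ ≥ 18449/29.
6³ = 216 falls short of 18449/29 but 6⁴ = 1296 reaches it, so n = 4.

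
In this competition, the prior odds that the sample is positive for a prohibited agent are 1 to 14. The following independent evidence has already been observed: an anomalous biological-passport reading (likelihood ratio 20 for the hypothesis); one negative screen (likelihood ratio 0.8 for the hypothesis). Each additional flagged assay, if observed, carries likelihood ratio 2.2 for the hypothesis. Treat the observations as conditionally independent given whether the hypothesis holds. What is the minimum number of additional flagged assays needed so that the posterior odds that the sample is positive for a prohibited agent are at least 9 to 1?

Prior odds = 1/14.
Combined Bayes factor of the evidence already in hand = 20 × 0.8 = 16.
Odds after that evidence = (1/14) × 16 = 8/7.
Target odds = 9.
Need 2.2ⁿ ≥ 9 ÷ (8/7) = 7.875.
2.2² = 4.84 falls short of 7.875 but 2.2³ = 10.648 reaches it, so n = 3.

3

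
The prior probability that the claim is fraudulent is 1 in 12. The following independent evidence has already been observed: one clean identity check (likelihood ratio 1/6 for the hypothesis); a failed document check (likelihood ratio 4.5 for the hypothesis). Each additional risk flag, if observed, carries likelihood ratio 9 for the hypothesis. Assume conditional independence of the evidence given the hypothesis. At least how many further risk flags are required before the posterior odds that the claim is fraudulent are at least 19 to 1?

3

Prior odds = (1/12)/(11/12) = 1/11.
Combined Bayes factor of the evidence already in hand = (1/6) × 4.5 = 0.75.
Odds after that evidence = (1/11) × 0.75 = 3/44.
Target odds = 19.
Need 9ⁿ ≥ 19 ÷ (3/44) = 836/3.
9² = 81 falls short of 836/3 but 9³ = 729 reaches it, so n = 3.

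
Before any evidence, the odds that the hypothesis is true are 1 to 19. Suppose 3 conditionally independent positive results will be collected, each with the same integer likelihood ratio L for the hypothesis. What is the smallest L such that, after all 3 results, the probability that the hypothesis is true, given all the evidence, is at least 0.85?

5

Prior odds = 1/19.
Target odds = 0.85/0.15 = 17/3.
Need L³ ≥ 17/3 ÷ (1/19) = 323/3.
4³ = 64 < 323/3 ≤ 125 = 5³, so L = 5.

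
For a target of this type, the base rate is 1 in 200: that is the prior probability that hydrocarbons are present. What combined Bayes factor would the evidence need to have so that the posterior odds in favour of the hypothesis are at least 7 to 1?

Prior odds = 0.005/0.995 = 1/199.
Target odds = 7.
Required Bayes factor = 7 ÷ (1/199) = 1393.

1393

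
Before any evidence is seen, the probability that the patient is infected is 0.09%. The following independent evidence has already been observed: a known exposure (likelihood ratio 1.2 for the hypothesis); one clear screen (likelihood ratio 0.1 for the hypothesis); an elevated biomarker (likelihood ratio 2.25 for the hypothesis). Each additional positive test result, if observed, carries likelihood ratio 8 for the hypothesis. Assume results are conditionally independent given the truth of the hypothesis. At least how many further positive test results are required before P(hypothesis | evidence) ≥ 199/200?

7

Prior odds = 0.0009/0.9991 = 9/9991.
Combined Bayes factor of the evidence already in hand = 1.2 × 0.1 × 2.25 = 0.27.
Odds after that evidence = (9/9991) × 0.27 = 243/999100.
Target odds = 0.995/0.005 = 199.
Need 8ⁿ ≥ 199 ÷ (243/999100) = 198820900/243.
8⁶ = 262144 falls short of 198820900/243 but 8⁷ = 2097152 reaches it, so n = 7.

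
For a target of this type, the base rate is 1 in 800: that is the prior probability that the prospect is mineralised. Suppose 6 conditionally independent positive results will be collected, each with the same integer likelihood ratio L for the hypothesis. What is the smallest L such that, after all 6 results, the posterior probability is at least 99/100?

Prior odds = 0.00125/0.99875 = 1/799.
Target odds = 0.99/0.01 = 99.
Need L⁶ ≥ 99 ÷ (1/799) = 79101.
6⁶ = 46656 < 79101 ≤ 117649 = 7⁶, so L = 7.

7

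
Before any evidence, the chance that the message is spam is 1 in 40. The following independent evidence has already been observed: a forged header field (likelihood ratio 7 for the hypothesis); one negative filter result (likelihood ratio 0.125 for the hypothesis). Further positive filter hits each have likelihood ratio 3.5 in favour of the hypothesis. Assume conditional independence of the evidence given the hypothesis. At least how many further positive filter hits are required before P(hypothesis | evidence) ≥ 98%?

7

Prior odds = 0.025/0.975 = 1/39.
Combined Bayes factor of the evidence already in hand = 7 × 0.125 = 0.875.
Odds after that evidence = (1/39) × 0.875 = 7/312.
Target odds = 0.98/0.02 = 49.
Need 3.5ⁿ ≥ 49 ÷ (7/312) = 2184.
3.5⁶ = 1838.265625 falls short of 2184 but 3.5⁷ = 823543/128 reaches it, so n = 7.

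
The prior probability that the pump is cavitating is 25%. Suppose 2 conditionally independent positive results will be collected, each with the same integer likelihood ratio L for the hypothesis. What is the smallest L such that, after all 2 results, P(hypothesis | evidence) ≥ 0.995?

Prior odds = 0.25/0.75 = 1/3.
Target odds = 0.995/0.005 = 199.
Need L² ≥ 199 ÷ (1/3) = 597.
24² = 576 < 597 ≤ 625 = 25², so L = 25.

25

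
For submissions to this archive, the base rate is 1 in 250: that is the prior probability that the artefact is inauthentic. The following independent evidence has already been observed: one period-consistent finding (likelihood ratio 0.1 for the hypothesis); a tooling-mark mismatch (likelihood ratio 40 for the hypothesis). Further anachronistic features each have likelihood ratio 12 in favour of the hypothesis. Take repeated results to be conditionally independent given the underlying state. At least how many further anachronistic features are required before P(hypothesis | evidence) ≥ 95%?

Prior odds = 0.004/0.996 = 1/249.
Combined Bayes factor of the evidence already in hand = 0.1 × 40 = 4.
Odds after that evidence = (1/249) × 4 = 4/249.
Target odds = 0.95/0.05 = 19.
Need 12ⁿ ≥ 19 ÷ (4/249) = 1182.75.
12² = 144 falls short of 1182.75 but 12³ = 1728 reaches it, so n = 3.

3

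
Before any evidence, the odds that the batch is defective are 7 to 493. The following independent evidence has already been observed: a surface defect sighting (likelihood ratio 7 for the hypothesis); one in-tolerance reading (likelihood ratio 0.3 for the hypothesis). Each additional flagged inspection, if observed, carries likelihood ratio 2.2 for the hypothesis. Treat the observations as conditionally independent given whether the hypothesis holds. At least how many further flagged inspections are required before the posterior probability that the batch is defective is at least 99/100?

Prior odds = 7/493.
Combined Bayes factor of the evidence already in hand = 7 × 0.3 = 2.1.
Odds after that evidence = (7/493) × 2.1 = 147/4930.
Target odds = 0.99/0.01 = 99.
Need 2.2ⁿ ≥ 99 ÷ (147/4930) = 162690/49.
2.2¹⁰ ≈2655.99 falls short of 162690/49 but 2.2¹¹ ≈5843.18 reaches it, so n = 11.

11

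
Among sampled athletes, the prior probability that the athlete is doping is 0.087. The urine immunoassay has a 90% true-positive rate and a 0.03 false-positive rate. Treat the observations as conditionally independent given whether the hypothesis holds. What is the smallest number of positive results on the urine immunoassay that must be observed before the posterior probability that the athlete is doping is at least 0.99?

3

Prior odds: 0.087 ÷ 0.913 = 87/913.
Likelihood ratio of a positive result = 0.9/0.03 = 30.
Target odds: 0.99 ÷ 0.01 = 99.
Need (87/913) × 30ⁿ ≥ 99, i.e. 30ⁿ ≥ 30129/29.
30² = 900 falls short of 30129/29 but 30³ = 27000 reaches it, so n = 3.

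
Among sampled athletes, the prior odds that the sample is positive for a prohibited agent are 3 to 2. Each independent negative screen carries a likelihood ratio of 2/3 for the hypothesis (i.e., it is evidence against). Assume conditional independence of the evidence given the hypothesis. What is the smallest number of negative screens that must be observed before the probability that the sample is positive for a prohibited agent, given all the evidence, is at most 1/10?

7

Prior odds = 1.5.
Likelihood ratio per negative screen = 2/3.
Target odds: 0.1 ÷ 0.9 = 1/9.
Need 1.5 × (2/3)ⁿ ≤ 1/9, i.e. (2/3)ⁿ ≤ 2/27.
(2/3)⁶ = 64/729 is still above 2/27 but (2/3)⁷ = 128/2187 is at or below it, so n = 7.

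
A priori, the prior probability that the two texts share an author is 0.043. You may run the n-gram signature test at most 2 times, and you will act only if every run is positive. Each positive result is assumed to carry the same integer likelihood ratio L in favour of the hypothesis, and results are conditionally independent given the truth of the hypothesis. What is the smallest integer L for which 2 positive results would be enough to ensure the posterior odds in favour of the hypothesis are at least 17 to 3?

12

Prior odds = 0.043/0.957 = 43/957.
Target odds = 17/3.
Need L² ≥ 17/3 ÷ (43/957) = 5423/43.
11² = 121 < 5423/43 ≤ 144 = 12², so L = 12.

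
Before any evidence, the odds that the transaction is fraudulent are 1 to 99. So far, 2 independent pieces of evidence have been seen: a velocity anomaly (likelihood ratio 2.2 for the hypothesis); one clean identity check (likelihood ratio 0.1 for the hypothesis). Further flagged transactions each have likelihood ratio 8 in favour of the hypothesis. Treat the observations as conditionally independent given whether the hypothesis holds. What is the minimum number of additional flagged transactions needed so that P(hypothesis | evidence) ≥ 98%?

Prior odds = 1/99.
Combined Bayes factor of the evidence already in hand = 2.2 × 0.1 = 0.22.
Odds after that evidence = (1/99) × 0.22 = 1/450.
Target odds = 0.98/0.02 = 49.
Need 8ⁿ ≥ 49 ÷ (1/450) = 22050.
8⁴ = 4096 falls short of 22050 but 8⁵ = 32768 reaches it, so n = 5.

5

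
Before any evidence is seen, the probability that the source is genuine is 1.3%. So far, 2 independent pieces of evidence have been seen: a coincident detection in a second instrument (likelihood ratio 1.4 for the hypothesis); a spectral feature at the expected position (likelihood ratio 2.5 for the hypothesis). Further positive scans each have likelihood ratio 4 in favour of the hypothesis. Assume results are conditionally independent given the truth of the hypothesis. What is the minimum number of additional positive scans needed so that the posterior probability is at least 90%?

4

Prior odds = 0.013/0.987 = 13/987.
Combined Bayes factor of the evidence already in hand = 1.4 × 2.5 = 3.5.
Odds after that evidence = (13/987) × 3.5 = 13/282.
Target odds = 0.9/0.1 = 9.
Need 4ⁿ ≥ 9 ÷ (13/282) = 2538/13.
4³ = 64 falls short of 2538/13 but 4⁴ = 256 reaches it, so n = 4.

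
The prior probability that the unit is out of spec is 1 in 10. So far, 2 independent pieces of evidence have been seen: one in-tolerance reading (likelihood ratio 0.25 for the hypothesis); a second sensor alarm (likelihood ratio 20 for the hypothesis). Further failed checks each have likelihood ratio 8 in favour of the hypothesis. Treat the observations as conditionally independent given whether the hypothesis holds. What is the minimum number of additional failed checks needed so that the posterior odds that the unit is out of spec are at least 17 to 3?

2

Prior odds = 0.1/0.9 = 1/9.
Combined Bayes factor of the evidence already in hand = 0.25 × 20 = 5.
Odds after that evidence = (1/9) × 5 = 5/9.
Target odds = 17/3.
Need 8ⁿ ≥ 17/3 ÷ (5/9) = 10.2.
8¹ = 8 falls short of 10.2 but 8² = 64 reaches it, so n = 2.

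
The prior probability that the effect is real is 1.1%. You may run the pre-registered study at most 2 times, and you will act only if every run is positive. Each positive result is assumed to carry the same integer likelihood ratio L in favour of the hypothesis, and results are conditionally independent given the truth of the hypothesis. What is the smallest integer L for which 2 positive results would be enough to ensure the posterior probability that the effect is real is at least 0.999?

300

Prior odds = 0.011/0.989 = 11/989.
Target odds = 0.999/0.001 = 999.
Need L² ≥ 999 ÷ (11/989) = 988011/11.
299² = 89401 < 988011/11 ≤ 90000 = 300², so L = 300.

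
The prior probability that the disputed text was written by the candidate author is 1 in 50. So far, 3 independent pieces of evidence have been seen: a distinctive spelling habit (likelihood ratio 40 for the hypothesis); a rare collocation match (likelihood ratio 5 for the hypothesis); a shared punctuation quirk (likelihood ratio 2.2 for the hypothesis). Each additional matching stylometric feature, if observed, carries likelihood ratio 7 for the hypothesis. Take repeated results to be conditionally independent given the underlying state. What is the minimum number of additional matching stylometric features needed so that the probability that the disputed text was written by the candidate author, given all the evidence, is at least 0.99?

2

Prior odds = 0.02/0.98 = 1/49.
Combined Bayes factor of the evidence already in hand = 40 × 5 × 2.2 = 440.
Odds after that evidence = (1/49) × 440 = 440/49.
Target odds = 0.99/0.01 = 99.
Need 7ⁿ ≥ 99 ÷ (440/49) = 11.025.
7¹ = 7 falls short of 11.025 but 7² = 49 reaches it, so n = 2.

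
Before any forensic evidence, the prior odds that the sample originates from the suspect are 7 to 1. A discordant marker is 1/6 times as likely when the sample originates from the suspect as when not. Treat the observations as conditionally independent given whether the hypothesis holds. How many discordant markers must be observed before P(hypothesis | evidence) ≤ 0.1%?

Prior odds = 7.
Likelihood ratio per discordant marker = 1/6.
Target odds: 0.001 ÷ 0.999 = 1/999.
Need 7 × (1/6)ⁿ ≤ 1/999, i.e. (1/6)ⁿ ≤ 1/6993.
(1/6)⁴ = 1/1296 is still above 1/6993 but (1/6)⁵ = 1/7776 is at or below it, so n = 5.

5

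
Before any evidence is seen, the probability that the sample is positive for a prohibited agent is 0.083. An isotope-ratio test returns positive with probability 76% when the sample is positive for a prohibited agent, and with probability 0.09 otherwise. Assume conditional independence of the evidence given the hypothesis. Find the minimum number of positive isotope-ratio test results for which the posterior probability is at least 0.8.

Prior odds: 0.083 ÷ 0.917 = 83/917.
Likelihood ratio of a positive result = 0.76/0.09 = 76/9.
Target posterior odds = 0.8/0.2 = 4.
Need (83/917) × (76/9)ⁿ ≥ 4, i.e. (76/9)ⁿ ≥ 3668/83.
(76/9)¹ = 76/9 falls short of 3668/83 but (76/9)² = 5776/81 reaches it, so n = 2.

2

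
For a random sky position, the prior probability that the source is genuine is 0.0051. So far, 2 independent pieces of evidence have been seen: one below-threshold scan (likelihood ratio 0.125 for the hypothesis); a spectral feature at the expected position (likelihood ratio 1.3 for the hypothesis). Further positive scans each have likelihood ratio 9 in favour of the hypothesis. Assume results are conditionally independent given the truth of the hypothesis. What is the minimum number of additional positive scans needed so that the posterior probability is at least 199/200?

6

Prior odds = 0.0051/0.9949 = 51/9949.
Combined Bayes factor of the evidence already in hand = 0.125 × 1.3 = 0.1625.
Odds after that evidence = (51/9949) × 0.1625 = 663/795920.
Target odds = 0.995/0.005 = 199.
Need 9ⁿ ≥ 199 ÷ (663/795920) = 158388080/663.
9⁵ = 59049 falls short of 158388080/663 but 9⁶ = 531441 reaches it, so n = 6.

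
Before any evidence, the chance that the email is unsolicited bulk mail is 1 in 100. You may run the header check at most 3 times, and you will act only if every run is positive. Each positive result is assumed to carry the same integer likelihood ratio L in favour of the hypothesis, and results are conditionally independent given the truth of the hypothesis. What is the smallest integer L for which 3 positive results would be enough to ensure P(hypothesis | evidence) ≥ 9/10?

Prior odds = 0.01/0.99 = 1/99.
Target odds = 0.9/0.1 = 9.
Need L³ ≥ 9 ÷ (1/99) = 891.
9³ = 729 < 891 ≤ 1000 = 10³, so L = 10.

10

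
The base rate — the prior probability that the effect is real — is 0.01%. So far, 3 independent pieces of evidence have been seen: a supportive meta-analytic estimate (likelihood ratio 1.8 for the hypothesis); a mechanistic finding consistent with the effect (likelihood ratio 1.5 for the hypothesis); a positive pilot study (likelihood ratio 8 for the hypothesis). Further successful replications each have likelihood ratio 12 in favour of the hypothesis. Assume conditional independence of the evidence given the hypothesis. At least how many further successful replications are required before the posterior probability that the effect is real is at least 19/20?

Prior odds = 0.0001/0.9999 = 1/9999.
Combined Bayes factor of the evidence already in hand = 1.8 × 1.5 × 8 = 21.6.
Odds after that evidence = (1/9999) × 21.6 = 12/5555.
Target odds = 0.95/0.05 = 19.
Need 12ⁿ ≥ 19 ÷ (12/5555) = 105545/12.
12³ = 1728 falls short of 105545/12 but 12⁴ = 20736 reaches it, so n = 4.

4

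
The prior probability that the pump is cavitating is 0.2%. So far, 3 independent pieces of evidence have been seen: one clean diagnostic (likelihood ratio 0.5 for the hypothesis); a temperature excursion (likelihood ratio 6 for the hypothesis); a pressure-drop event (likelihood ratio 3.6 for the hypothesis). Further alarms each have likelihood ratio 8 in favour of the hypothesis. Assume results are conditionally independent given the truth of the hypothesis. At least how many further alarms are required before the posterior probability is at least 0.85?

3

Prior odds = 0.002/0.998 = 1/499.
Combined Bayes factor of the evidence already in hand = 0.5 × 6 × 3.6 = 10.8.
Odds after that evidence = (1/499) × 10.8 = 54/2495.
Target odds = 0.85/0.15 = 17/3.
Need 8ⁿ ≥ 17/3 ÷ (54/2495) = 42415/162.
8² = 64 falls short of 42415/162 but 8³ = 512 reaches it, so n = 3.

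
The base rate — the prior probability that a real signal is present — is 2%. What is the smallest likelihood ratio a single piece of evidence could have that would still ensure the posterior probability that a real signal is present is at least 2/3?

98

Prior odds = 0.02/0.98 = 1/49.
Target odds = (2/3)/(1/3) = 2.
Required Bayes factor = 2 ÷ (1/49) = 98.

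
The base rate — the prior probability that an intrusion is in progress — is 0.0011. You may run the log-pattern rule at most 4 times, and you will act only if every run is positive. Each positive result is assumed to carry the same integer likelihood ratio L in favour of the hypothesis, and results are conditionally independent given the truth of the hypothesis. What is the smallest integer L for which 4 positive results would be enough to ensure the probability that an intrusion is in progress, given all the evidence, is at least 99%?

18

Prior odds = 0.0011/0.9989 = 11/9989.
Target odds = 0.99/0.01 = 99.
Need L⁴ ≥ 99 ÷ (11/9989) = 89901.
17⁴ = 83521 < 89901 ≤ 104976 = 18⁴, so L = 18.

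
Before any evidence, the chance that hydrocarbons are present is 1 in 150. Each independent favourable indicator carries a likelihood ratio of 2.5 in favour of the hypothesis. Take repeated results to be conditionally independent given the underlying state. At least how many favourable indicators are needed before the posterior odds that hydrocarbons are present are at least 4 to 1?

Prior odds: (1/150) ÷ (149/150) = 1/149.
Likelihood ratio per favourable indicator = 2.5.
Target odds = 4.
Need (1/149) × 2.5ⁿ ≥ 4, i.e. 2.5ⁿ ≥ 596.
2.5⁶ = 244.140625 falls short of 596 but 2.5⁷ = 610.3515625 reaches it, so n = 7.

7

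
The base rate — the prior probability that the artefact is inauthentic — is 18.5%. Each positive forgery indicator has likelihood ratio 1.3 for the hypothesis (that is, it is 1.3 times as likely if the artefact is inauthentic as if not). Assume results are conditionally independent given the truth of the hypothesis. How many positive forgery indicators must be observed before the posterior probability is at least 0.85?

Prior odds: 0.185 ÷ 0.815 = 37/163.
Likelihood ratio per positive forgery indicator = 1.3.
Target odds: 0.85 ÷ 0.15 = 17/3.
Require 1.3ⁿ ≥ 17/3 ÷ (37/163) = 2771/111.
1.3¹² ≈23.2981 falls short of 2771/111 but 1.3¹³ ≈30.2875 reaches it, so n = 13.

13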